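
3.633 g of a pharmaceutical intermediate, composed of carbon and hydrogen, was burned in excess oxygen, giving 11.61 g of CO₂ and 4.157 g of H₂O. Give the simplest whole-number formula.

C4H7

mol C = 11.61 g CO₂ ÷ 44.009 g/mol = 0.26381 mol
mol H = 2 × 4.157 g H₂O ÷ 18.015 g/mol = 0.46150 mol
Divide by the smallest (0.26381 mol): C 1.000, H 1.749
Multiplying each by 4 gives whole numbers: C 4.00, H 7.00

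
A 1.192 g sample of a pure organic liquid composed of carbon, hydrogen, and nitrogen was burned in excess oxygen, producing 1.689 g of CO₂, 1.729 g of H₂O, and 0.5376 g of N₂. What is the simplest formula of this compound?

CH5N

mol C = 1.689 g CO₂ ÷ 44.009 g/mol = 0.038379 mol
mol H = 2 × 1.729 g H₂O ÷ 18.015 g/mol = 0.19195 mol
mol N = 2 × 0.5376 g N₂ ÷ 28.014 g/mol = 0.038381 mol
Divide by the smallest (0.038379 mol): C 1.000, H 5.002, N 1.000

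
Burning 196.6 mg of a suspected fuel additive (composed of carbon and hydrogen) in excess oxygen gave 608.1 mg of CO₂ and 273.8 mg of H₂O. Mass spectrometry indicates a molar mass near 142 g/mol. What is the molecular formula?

C10H22

mol C = 0.6081 g CO₂ ÷ 44.009 g/mol = 0.013818 mol
mol H = 2 × 0.2738 g H₂O ÷ 18.015 g/mol = 0.030397 mol
Divide by the smallest (0.013818 mol): C 1.000, H 2.200
Multiplying each by 5 gives whole numbers: C 5.00, H 11.00
Empirical formula: C5H11
Empirical-formula mass = 71.14 g/mol; 142 ÷ 71.14 ≈ 2, so the molecular formula is C10H22.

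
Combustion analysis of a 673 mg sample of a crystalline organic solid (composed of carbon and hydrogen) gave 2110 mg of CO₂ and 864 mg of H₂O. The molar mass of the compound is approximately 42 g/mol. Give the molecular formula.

mol C = 2.11 g CO₂ ÷ 44.009 g/mol = 0.04794 mol
mol H = 2 × 0.864 g H₂O ÷ 18.015 g/mol = 0.09592 mol
Divide by the smallest (0.04794 mol): C 1.000, H 2.001
Empirical formula: CH2
Empirical-formula mass = 14.03 g/mol; 42 ÷ 14.03 ≈ 3, so the molecular formula is C3H6.

C3H6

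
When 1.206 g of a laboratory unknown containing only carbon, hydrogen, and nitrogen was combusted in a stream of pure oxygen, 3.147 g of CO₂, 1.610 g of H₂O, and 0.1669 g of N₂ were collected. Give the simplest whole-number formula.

mol C = 3.147 g CO₂ ÷ 44.009 g/mol = 0.071508 mol
mol H = 2 × 1.610 g H₂O ÷ 18.015 g/mol = 0.17874 mol
mol N = 2 × 0.1669 g N₂ ÷ 28.014 g/mol = 0.011915 mol
Divide by the smallest (0.011915 mol): C 6.001, H 15.001, N 1.000

C6H15N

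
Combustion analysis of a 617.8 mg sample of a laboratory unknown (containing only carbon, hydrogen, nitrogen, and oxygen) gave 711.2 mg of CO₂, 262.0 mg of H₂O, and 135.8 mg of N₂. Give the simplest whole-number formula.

mol C = 0.7112 g CO₂ ÷ 44.009 g/mol = 0.016160 mol
mol H = 2 × 0.2620 g H₂O ÷ 18.015 g/mol = 0.029087 mol
mol N = 2 × 0.1358 g N₂ ÷ 28.014 g/mol = 0.0096952 mol
mass O = 0.6178 − (0.19410 + 0.029320 + 0.13580) = 0.25858 g → mol O = 0.25858 ÷ 15.999 = 0.016162 mol
Divide by the smallest (0.0096952 mol): C 1.667, H 3.000, N 1.000, O 1.667
Multiplying each by 3 gives whole numbers: C 5.00, H 9.00, N 3.00, O 5.00

C5H9N3O5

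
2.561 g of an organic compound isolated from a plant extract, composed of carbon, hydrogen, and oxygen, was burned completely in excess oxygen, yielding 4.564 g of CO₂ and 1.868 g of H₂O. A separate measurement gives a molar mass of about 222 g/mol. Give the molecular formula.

C9H18O6

mol C = 4.564 g CO₂ ÷ 44.009 g/mol = 0.10371 mol
mol H = 2 × 1.868 g H₂O ÷ 18.015 g/mol = 0.20738 mol
mass O = 2.561 − (1.2456 + 0.20904) = 1.1063 g → mol O = 1.1063 ÷ 15.999 = 0.069151 mol
Divide by the smallest (0.069151 mol): C 1.500, H 2.999, O 1.000
Multiplying each by 2 gives whole numbers: C 3.00, H 6.00, O 2.00
Empirical formula: C3H6O2
Empirical-formula mass = 74.08 g/mol; 222 ÷ 74.08 ≈ 3, so the molecular formula is C9H18O6.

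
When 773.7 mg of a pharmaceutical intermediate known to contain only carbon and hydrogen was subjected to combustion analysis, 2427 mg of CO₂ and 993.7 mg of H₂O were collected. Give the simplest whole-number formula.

mol C = 2.427 g CO₂ ÷ 44.009 g/mol = 0.055148 mol
mol H = 2 × 0.9937 g H₂O ÷ 18.015 g/mol = 0.11032 mol
Divide by the smallest (0.055148 mol): C 1.000, H 2.000

CH2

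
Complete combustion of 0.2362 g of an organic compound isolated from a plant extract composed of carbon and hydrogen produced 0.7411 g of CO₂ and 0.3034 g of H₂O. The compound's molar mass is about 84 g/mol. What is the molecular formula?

C6H12

mol C = 0.7411 g CO₂ ÷ 44.009 g/mol = 0.016840 mol
mol H = 2 × 0.3034 g H₂O ÷ 18.015 g/mol = 0.033683 mol
Divide by the smallest (0.016840 mol): C 1.000, H 2.000
Empirical formula: CH2
Empirical-formula mass = 14.03 g/mol; 84 ÷ 14.03 ≈ 6, so the molecular formula is C6H12.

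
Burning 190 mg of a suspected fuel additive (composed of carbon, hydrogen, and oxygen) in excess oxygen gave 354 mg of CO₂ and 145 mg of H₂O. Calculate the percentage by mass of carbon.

50.8%

mol C = 0.354 g CO₂ ÷ 44.009 g/mol = 0.008044 mol
mol H = 2 × 0.145 g H₂O ÷ 18.015 g/mol = 0.01610 mol
mass O = 0.190 − (0.09661 + 0.01623) = 0.07716 g → mol O = 0.07716 ÷ 15.999 = 0.004823 mol
mass % C = 0.09661 g ÷ 0.190 g × 100%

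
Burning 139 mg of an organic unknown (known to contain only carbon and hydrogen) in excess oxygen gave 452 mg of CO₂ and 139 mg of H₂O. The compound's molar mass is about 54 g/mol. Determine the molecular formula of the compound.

mol C = 0.452 g CO₂ ÷ 44.009 g/mol = 0.01027 mol
mol H = 2 × 0.139 g H₂O ÷ 18.015 g/mol = 0.01543 mol
Divide by the smallest (0.01027 mol): C 1.000, H 1.502
Multiplying each by 2 gives whole numbers: C 2.00, H 3.00
Empirical formula: C2H3
Empirical-formula mass = 27.05 g/mol; 54 ÷ 27.05 ≈ 2, so the molecular formula is C4H6.

C4H6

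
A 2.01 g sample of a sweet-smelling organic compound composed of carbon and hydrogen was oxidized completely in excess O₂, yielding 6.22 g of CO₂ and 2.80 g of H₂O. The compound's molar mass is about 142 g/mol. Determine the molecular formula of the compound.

mol C = 6.22 g CO₂ ÷ 44.009 g/mol = 0.1413 mol
mol H = 2 × 2.80 g H₂O ÷ 18.015 g/mol = 0.3109 mol
Divide by the smallest (0.1413 mol): C 1.000, H 2.199
Multiplying each by 5 gives whole numbers: C 5.00, H 11.00
Empirical formula: C5H11
Empirical-formula mass = 71.14 g/mol; 142 ÷ 71.14 ≈ 2, so the molecular formula is C10H22.

C10H22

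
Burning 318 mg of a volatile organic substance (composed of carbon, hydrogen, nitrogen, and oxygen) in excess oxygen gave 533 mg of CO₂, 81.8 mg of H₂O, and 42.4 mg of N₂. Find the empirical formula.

C8H6N2O5

mol C = 0.533 g CO₂ ÷ 44.009 g/mol = 0.01211 mol
mol H = 2 × 0.0818 g H₂O ÷ 18.015 g/mol = 0.009081 mol
mol N = 2 × 0.0424 g N₂ ÷ 28.014 g/mol = 0.003027 mol
mass O = 0.318 − (0.1455 + 0.009154 + 0.04240) = 0.1210 g → mol O = 0.1210 ÷ 15.999 = 0.007562 mol
Divide by the smallest (0.003027 mol): C 4.001, H 3.000, N 1.000, O 2.498
Multiplying each by 2 gives whole numbers: C 8.00, H 6.00, N 2.00, O 5.00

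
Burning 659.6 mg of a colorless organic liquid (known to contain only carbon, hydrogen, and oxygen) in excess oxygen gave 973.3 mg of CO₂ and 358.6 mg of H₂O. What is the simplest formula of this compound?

C5H9O5

mol C = 0.9733 g CO₂ ÷ 44.009 g/mol = 0.022116 mol
mol H = 2 × 0.3586 g H₂O ÷ 18.015 g/mol = 0.039811 mol
mass O = 0.6596 − (0.26563 + 0.040130) = 0.35384 g → mol O = 0.35384 ÷ 15.999 = 0.022116 mol
Divide by the smallest (0.022116 mol): C 1.000, H 1.800, O 1.000
Multiplying each by 5 gives whole numbers: C 5.00, H 9.00, O 5.00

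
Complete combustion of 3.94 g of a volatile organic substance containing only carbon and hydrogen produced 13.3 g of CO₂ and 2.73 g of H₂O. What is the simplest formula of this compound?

mol C = 13.3 g CO₂ ÷ 44.009 g/mol = 0.3022 mol
mol H = 2 × 2.73 g H₂O ÷ 18.015 g/mol = 0.3031 mol
Divide by the smallest (0.3022 mol): C 1.000, H 1.003

CH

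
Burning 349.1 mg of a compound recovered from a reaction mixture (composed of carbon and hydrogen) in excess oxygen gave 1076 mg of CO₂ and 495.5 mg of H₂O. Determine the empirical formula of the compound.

mol C = 1.076 g CO₂ ÷ 44.009 g/mol = 0.024450 mol
mol H = 2 × 0.4955 g H₂O ÷ 18.015 g/mol = 0.055010 mol
Divide by the smallest (0.024450 mol): C 1.000, H 2.250
Multiplying each by 4 gives whole numbers: C 4.00, H 9.00

C4H9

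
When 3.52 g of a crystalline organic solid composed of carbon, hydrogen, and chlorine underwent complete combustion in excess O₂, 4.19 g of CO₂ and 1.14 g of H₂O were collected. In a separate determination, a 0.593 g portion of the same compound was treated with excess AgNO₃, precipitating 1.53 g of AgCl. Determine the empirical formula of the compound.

C3H4Cl2

mol C = 4.19 g CO₂ ÷ 44.009 g/mol = 0.09521 mol
mol H = 2 × 1.14 g H₂O ÷ 18.015 g/mol = 0.1266 mol
From the AgCl data: mol Cl per gram of compound = (1.53 ÷ 143.318) ÷ 0.593 = 0.01800 mol/g, so in the 3.52 g combustion sample mol Cl = 0.06337 mol
Divide by the smallest (0.06337 mol): C 1.502, H 1.997, Cl 1.000
Multiplying each by 2 gives whole numbers: C 3.00, H 3.99, Cl 2.00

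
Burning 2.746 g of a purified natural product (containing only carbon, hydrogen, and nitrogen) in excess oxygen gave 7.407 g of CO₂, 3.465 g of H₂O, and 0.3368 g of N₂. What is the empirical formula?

C7H16N

mol C = 7.407 g CO₂ ÷ 44.009 g/mol = 0.16831 mol
mol H = 2 × 3.465 g H₂O ÷ 18.015 g/mol = 0.38468 mol
mol N = 2 × 0.3368 g N₂ ÷ 28.014 g/mol = 0.024045 mol
Divide by the smallest (0.024045 mol): C 7.000, H 15.998, N 1.000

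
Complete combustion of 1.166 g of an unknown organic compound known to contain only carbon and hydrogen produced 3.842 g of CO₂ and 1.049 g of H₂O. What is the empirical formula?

C3H4

mol C = 3.842 g CO₂ ÷ 44.009 g/mol = 0.087300 mol
mol H = 2 × 1.049 g H₂O ÷ 18.015 g/mol = 0.11646 mol
Divide by the smallest (0.087300 mol): C 1.000, H 1.334
Multiplying each by 3 gives whole numbers: C 3.00, H 4.00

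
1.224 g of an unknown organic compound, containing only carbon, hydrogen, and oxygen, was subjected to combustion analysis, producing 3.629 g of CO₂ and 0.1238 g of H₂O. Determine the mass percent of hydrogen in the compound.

mol C = 3.629 g CO₂ ÷ 44.009 g/mol = 0.082460 mol
mol H = 2 × 0.1238 g H₂O ÷ 18.015 g/mol = 0.013744 mol
mass O = 1.224 − (0.99043 + 0.013854) = 0.21971 g → mol O = 0.21971 ÷ 15.999 = 0.013733 mol
mass % H = 0.013854 g ÷ 1.224 g × 100%

1.13%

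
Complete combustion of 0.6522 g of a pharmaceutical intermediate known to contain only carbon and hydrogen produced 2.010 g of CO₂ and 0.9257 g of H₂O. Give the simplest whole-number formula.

C4H9

mol C = 2.010 g CO₂ ÷ 44.009 g/mol = 0.045672 mol
mol H = 2 × 0.9257 g H₂O ÷ 18.015 g/mol = 0.10277 mol
Divide by the smallest (0.045672 mol): C 1.000, H 2.250
Multiplying each by 4 gives whole numbers: C 4.00, H 9.00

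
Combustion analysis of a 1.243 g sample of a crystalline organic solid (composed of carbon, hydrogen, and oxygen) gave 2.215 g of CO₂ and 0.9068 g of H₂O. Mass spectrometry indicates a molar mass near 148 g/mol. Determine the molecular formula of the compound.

mol C = 2.215 g CO₂ ÷ 44.009 g/mol = 0.050331 mol
mol H = 2 × 0.9068 g H₂O ÷ 18.015 g/mol = 0.10067 mol
mass O = 1.243 − (0.60452 + 0.10148) = 0.53700 g → mol O = 0.53700 ÷ 15.999 = 0.033565 mol
Divide by the smallest (0.033565 mol): C 1.500, H 2.999, O 1.000
Multiplying each by 2 gives whole numbers: C 3.00, H 6.00, O 2.00
Empirical formula: C3H6O2
Empirical-formula mass = 74.08 g/mol; 148 ÷ 74.08 ≈ 2, so the molecular formula is C6H12O4.

C6H12O4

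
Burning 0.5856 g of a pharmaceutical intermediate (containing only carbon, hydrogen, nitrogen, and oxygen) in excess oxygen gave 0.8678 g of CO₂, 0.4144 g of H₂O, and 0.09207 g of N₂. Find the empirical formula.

mol C = 0.8678 g CO₂ ÷ 44.009 g/mol = 0.019719 mol
mol H = 2 × 0.4144 g H₂O ÷ 18.015 g/mol = 0.046006 mol
mol N = 2 × 0.09207 g N₂ ÷ 28.014 g/mol = 0.0065731 mol
mass O = 0.5856 − (0.23684 + 0.046374 + 0.092070) = 0.21031 g → mol O = 0.21031 ÷ 15.999 = 0.013145 mol
Divide by the smallest (0.0065731 mol): C 3.000, H 6.999, N 1.000, O 2.000

C3H7NO2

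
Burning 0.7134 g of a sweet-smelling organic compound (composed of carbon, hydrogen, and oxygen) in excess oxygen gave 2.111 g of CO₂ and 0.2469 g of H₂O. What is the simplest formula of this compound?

mol C = 2.111 g CO₂ ÷ 44.009 g/mol = 0.047967 mol
mol H = 2 × 0.2469 g H₂O ÷ 18.015 g/mol = 0.027410 mol
mass O = 0.7134 − (0.57614 + 0.027630) = 0.10963 g → mol O = 0.10963 ÷ 15.999 = 0.0068525 mol
Divide by the smallest (0.0068525 mol): C 7.000, H 4.000, O 1.000

C7H4O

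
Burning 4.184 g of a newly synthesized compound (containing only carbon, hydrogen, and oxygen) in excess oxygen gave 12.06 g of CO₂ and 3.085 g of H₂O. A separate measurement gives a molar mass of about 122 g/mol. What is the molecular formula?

mol C = 12.06 g CO₂ ÷ 44.009 g/mol = 0.27403 mol
mol H = 2 × 3.085 g H₂O ÷ 18.015 g/mol = 0.34249 mol
mass O = 4.184 − (3.2914 + 0.34523) = 0.54734 g → mol O = 0.54734 ÷ 15.999 = 0.034211 mol
Divide by the smallest (0.034211 mol): C 8.010, H 10.011, O 1.000
Empirical formula: C8H10O
Empirical-formula mass = 122.17 g/mol; 122 ÷ 122.17 ≈ 1, so the molecular formula is C8H10O.

C8H10O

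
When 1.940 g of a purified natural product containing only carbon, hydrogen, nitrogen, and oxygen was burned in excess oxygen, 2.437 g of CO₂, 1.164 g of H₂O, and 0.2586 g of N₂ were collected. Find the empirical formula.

C3H7NO3

mol C = 2.437 g CO₂ ÷ 44.009 g/mol = 0.055375 mol
mol H = 2 × 1.164 g H₂O ÷ 18.015 g/mol = 0.12923 mol
mol N = 2 × 0.2586 g N₂ ÷ 28.014 g/mol = 0.018462 mol
mass O = 1.940 − (0.66511 + 0.13026 + 0.25860) = 0.88603 g → mol O = 0.88603 ÷ 15.999 = 0.055380 mol
Divide by the smallest (0.018462 mol): C 2.999, H 6.999, N 1.000, O 3.000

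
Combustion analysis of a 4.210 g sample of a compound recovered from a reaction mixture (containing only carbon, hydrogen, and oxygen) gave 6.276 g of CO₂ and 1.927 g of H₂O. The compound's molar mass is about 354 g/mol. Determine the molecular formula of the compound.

C12H18O12

mol C = 6.276 g CO₂ ÷ 44.009 g/mol = 0.14261 mol
mol H = 2 × 1.927 g H₂O ÷ 18.015 g/mol = 0.21393 mol
mass O = 4.210 − (1.7129 + 0.21564) = 2.2815 g → mol O = 2.2815 ÷ 15.999 = 0.14260 mol
Divide by the smallest (0.14260 mol): C 1.000, H 1.500, O 1.000
Multiplying each by 2 gives whole numbers: C 2.00, H 3.00, O 2.00
Empirical formula: C2H3O2
Empirical-formula mass = 59.04 g/mol; 354 ÷ 59.04 ≈ 6, so the molecular formula is C12H18O12.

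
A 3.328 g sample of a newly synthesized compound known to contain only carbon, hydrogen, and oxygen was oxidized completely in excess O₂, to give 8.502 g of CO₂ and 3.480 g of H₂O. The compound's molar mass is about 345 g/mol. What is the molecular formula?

mol C = 8.502 g CO₂ ÷ 44.009 g/mol = 0.19319 mol
mol H = 2 × 3.480 g H₂O ÷ 18.015 g/mol = 0.38634 mol
mass O = 3.328 − (2.3204 + 0.38944) = 0.61819 g → mol O = 0.61819 ÷ 15.999 = 0.038639 mol
Divide by the smallest (0.038639 mol): C 5.000, H 9.999, O 1.000
Empirical formula: C5H10O
Empirical-formula mass = 86.13 g/mol; 345 ÷ 86.13 ≈ 4, so the molecular formula is C20H40O4.

C20H40O4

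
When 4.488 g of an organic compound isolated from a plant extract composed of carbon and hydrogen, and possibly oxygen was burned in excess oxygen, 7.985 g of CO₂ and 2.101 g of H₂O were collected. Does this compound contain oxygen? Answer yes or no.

mol C = 7.985 g CO₂ ÷ 44.009 g/mol = 0.18144 mol
mol H = 2 × 2.101 g H₂O ÷ 18.015 g/mol = 0.23325 mol
C and H account for only 2.4144 g of the 4.488 g sample; the remaining 2.0736 g must be oxygen.

yes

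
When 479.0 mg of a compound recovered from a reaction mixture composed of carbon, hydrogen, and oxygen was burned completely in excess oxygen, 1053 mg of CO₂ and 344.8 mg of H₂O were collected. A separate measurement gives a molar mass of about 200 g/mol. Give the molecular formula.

mol C = 1.053 g CO₂ ÷ 44.009 g/mol = 0.023927 mol
mol H = 2 × 0.3448 g H₂O ÷ 18.015 g/mol = 0.038279 mol
mass O = 0.4790 − (0.28739 + 0.038585) = 0.15303 g → mol O = 0.15303 ÷ 15.999 = 0.0095649 mol
Divide by the smallest (0.0095649 mol): C 2.502, H 4.002, O 1.000
Multiplying each by 2 gives whole numbers: C 5.00, H 8.00, O 2.00
Empirical formula: C5H8O2
Empirical-formula mass = 100.12 g/mol; 200 ÷ 100.12 ≈ 2, so the molecular formula is C10H16O4.

C10H16O4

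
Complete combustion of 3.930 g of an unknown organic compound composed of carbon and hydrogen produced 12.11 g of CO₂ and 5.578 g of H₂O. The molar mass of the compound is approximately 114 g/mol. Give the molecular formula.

mol C = 12.11 g CO₂ ÷ 44.009 g/mol = 0.27517 mol
mol H = 2 × 5.578 g H₂O ÷ 18.015 g/mol = 0.61926 mol
Divide by the smallest (0.27517 mol): C 1.000, H 2.250
Multiplying each by 4 gives whole numbers: C 4.00, H 9.00
Empirical formula: C4H9
Empirical-formula mass = 57.12 g/mol; 114 ÷ 57.12 ≈ 2, so the molecular formula is C8H18.

C8H18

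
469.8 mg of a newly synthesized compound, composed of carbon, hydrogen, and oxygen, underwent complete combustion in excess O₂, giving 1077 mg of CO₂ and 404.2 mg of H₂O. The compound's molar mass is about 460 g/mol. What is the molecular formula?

C24H44O8

mol C = 1.077 g CO₂ ÷ 44.009 g/mol = 0.024472 mol
mol H = 2 × 0.4042 g H₂O ÷ 18.015 g/mol = 0.044874 mol
mass O = 0.4698 − (0.29394 + 0.045233) = 0.13063 g → mol O = 0.13063 ÷ 15.999 = 0.0081649 mol
Divide by the smallest (0.0081649 mol): C 2.997, H 5.496, O 1.000
Multiplying each by 2 gives whole numbers: C 5.99, H 10.99, O 2.00
Empirical formula: C6H11O2
Empirical-formula mass = 115.15 g/mol; 460 ÷ 115.15 ≈ 4, so the molecular formula is C24H44O8.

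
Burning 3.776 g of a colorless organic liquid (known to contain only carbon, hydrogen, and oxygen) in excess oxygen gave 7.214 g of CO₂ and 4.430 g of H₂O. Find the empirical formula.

C2H6O

mol C = 7.214 g CO₂ ÷ 44.009 g/mol = 0.16392 mol
mol H = 2 × 4.430 g H₂O ÷ 18.015 g/mol = 0.49181 mol
mass O = 3.776 − (1.9689 + 0.49575) = 1.3114 g → mol O = 1.3114 ÷ 15.999 = 0.081967 mol
Divide by the smallest (0.081967 mol): C 2.000, H 6.000, O 1.000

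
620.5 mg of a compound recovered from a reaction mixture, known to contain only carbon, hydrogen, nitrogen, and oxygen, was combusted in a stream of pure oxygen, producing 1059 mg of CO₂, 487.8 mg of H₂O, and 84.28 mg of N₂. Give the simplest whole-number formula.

C4H9NO2

mol C = 1.059 g CO₂ ÷ 44.009 g/mol = 0.024063 mol
mol H = 2 × 0.4878 g H₂O ÷ 18.015 g/mol = 0.054155 mol
mol N = 2 × 0.08428 g N₂ ÷ 28.014 g/mol = 0.0060170 mol
mass O = 0.6205 − (0.28902 + 0.054588 + 0.084280) = 0.19261 g → mol O = 0.19261 ÷ 15.999 = 0.012039 mol
Divide by the smallest (0.0060170 mol): C 3.999, H 9.000, N 1.000, O 2.001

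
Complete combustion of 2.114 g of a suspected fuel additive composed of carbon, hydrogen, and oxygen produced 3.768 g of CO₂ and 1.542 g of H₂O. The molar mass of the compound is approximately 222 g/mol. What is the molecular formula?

mol C = 3.768 g CO₂ ÷ 44.009 g/mol = 0.085619 mol
mol H = 2 × 1.542 g H₂O ÷ 18.015 g/mol = 0.17119 mol
mass O = 2.114 − (1.0284 + 0.17256) = 0.91307 g → mol O = 0.91307 ÷ 15.999 = 0.057071 mol
Divide by the smallest (0.057071 mol): C 1.500, H 3.000, O 1.000
Multiplying each by 2 gives whole numbers: C 3.00, H 6.00, O 2.00
Empirical formula: C3H6O2
Empirical-formula mass = 74.08 g/mol; 222 ÷ 74.08 ≈ 3, so the molecular formula is C9H18O6.

C9H18O6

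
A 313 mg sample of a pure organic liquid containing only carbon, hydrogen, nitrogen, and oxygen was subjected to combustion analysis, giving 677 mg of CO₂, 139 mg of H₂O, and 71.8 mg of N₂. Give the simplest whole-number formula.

mol C = 0.677 g CO₂ ÷ 44.009 g/mol = 0.01538 mol
mol H = 2 × 0.139 g H₂O ÷ 18.015 g/mol = 0.01543 mol
mol N = 2 × 0.0718 g N₂ ÷ 28.014 g/mol = 0.005126 mol
mass O = 0.313 − (0.1848 + 0.01556 + 0.07180) = 0.04088 g → mol O = 0.04088 ÷ 15.999 = 0.002555 mol
Divide by the smallest (0.002555 mol): C 6.021, H 6.040, N 2.006, O 1.000

C6H6N2O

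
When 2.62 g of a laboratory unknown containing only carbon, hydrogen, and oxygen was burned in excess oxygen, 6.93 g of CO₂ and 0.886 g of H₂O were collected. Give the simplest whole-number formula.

C8H5O2

mol C = 6.93 g CO₂ ÷ 44.009 g/mol = 0.1575 mol
mol H = 2 × 0.886 g H₂O ÷ 18.015 g/mol = 0.09836 mol
mass O = 2.62 − (1.891 + 0.09915) = 0.6295 g → mol O = 0.6295 ÷ 15.999 = 0.03935 mol
Divide by the smallest (0.03935 mol): C 4.002, H 2.500, O 1.000
Multiplying each by 2 gives whole numbers: C 8.00, H 5.00, O 2.00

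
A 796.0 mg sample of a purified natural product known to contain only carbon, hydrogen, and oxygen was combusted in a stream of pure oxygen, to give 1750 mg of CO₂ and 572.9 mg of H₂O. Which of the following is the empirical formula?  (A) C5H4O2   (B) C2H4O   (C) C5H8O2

mol C = 1.750 g CO₂ ÷ 44.009 g/mol = 0.039765 mol
mol H = 2 × 0.5729 g H₂O ÷ 18.015 g/mol = 0.063603 mol
mass O = 0.7960 − (0.47761 + 0.064111) = 0.25428 g → mol O = 0.25428 ÷ 15.999 = 0.015893 mol
Divide by the smallest (0.015893 mol): C 2.502, H 4.002, O 1.000
Multiplying each by 2 gives whole numbers: C 5.00, H 8.00, O 2.00

(C) C5H8O2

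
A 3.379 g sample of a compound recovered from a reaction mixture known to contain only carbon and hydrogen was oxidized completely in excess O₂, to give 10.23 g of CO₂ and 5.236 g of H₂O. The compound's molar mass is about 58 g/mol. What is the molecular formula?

C4H10

mol C = 10.23 g CO₂ ÷ 44.009 g/mol = 0.23245 mol
mol H = 2 × 5.236 g H₂O ÷ 18.015 g/mol = 0.58129 mol
Divide by the smallest (0.23245 mol): C 1.000, H 2.501
Multiplying each by 2 gives whole numbers: C 2.00, H 5.00
Empirical formula: C2H5
Empirical-formula mass = 29.06 g/mol; 58 ÷ 29.06 ≈ 2, so the molecular formula is C4H10.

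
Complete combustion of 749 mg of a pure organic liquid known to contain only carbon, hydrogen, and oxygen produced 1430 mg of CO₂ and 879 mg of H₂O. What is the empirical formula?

C2H6O

mol C = 1.43 g CO₂ ÷ 44.009 g/mol = 0.03249 mol
mol H = 2 × 0.879 g H₂O ÷ 18.015 g/mol = 0.09759 mol
mass O = 0.749 − (0.3903 + 0.09837) = 0.2604 g → mol O = 0.2604 ÷ 15.999 = 0.01627 mol
Divide by the smallest (0.01627 mol): C 1.997, H 5.997, O 1.000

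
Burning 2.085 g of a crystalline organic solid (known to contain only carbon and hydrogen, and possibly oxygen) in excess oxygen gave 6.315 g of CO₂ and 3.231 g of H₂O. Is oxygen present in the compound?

no

mol C = 6.315 g CO₂ ÷ 44.009 g/mol = 0.14349 mol
mol H = 2 × 3.231 g H₂O ÷ 18.015 g/mol = 0.35870 mol
C and H together account for 2.0851 g — essentially the entire 2.085 g sample — so the compound contains no oxygen.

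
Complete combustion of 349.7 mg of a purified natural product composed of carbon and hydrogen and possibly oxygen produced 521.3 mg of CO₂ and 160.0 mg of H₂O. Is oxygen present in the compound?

mol C = 0.5213 g CO₂ ÷ 44.009 g/mol = 0.011845 mol
mol H = 2 × 0.1600 g H₂O ÷ 18.015 g/mol = 0.017763 mol
C and H account for only 0.16018 g of the 0.3497 g sample; the remaining 0.18952 g must be oxygen.

yes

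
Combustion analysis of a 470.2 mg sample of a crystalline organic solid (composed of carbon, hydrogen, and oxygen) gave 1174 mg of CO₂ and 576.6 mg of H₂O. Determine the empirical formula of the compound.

C5H12O

mol C = 1.174 g CO₂ ÷ 44.009 g/mol = 0.026676 mol
mol H = 2 × 0.5766 g H₂O ÷ 18.015 g/mol = 0.064013 mol
mass O = 0.4702 − (0.32041 + 0.064525) = 0.085265 g → mol O = 0.085265 ÷ 15.999 = 0.0053294 mol
Divide by the smallest (0.0053294 mol): C 5.006, H 12.011, O 1.000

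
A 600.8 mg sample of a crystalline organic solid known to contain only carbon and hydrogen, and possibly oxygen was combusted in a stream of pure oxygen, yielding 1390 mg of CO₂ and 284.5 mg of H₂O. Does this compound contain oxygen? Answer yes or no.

yes

mol C = 1.390 g CO₂ ÷ 44.009 g/mol = 0.031584 mol
mol H = 2 × 0.2845 g H₂O ÷ 18.015 g/mol = 0.031585 mol
C and H account for only 0.41120 g of the 0.6008 g sample; the remaining 0.18960 g must be oxygen.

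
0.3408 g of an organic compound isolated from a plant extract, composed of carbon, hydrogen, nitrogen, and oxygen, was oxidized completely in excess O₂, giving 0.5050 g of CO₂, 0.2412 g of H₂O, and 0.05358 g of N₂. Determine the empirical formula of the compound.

mol C = 0.5050 g CO₂ ÷ 44.009 g/mol = 0.011475 mol
mol H = 2 × 0.2412 g H₂O ÷ 18.015 g/mol = 0.026778 mol
mol N = 2 × 0.05358 g N₂ ÷ 28.014 g/mol = 0.0038252 mol
mass O = 0.3408 − (0.13783 + 0.026992 + 0.053580) = 0.12240 g → mol O = 0.12240 ÷ 15.999 = 0.0076507 mol
Divide by the smallest (0.0038252 mol): C 3.000, H 7.000, N 1.000, O 2.000

C3H7NO2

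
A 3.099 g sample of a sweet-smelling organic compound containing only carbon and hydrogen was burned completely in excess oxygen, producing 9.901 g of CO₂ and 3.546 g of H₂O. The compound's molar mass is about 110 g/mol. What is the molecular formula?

mol C = 9.901 g CO₂ ÷ 44.009 g/mol = 0.22498 mol
mol H = 2 × 3.546 g H₂O ÷ 18.015 g/mol = 0.39367 mol
Divide by the smallest (0.22498 mol): C 1.000, H 1.750
Multiplying each by 4 gives whole numbers: C 4.00, H 7.00
Empirical formula: C4H7
Empirical-formula mass = 55.10 g/mol; 110 ÷ 55.10 ≈ 2, so the molecular formula is C8H14.

C8H14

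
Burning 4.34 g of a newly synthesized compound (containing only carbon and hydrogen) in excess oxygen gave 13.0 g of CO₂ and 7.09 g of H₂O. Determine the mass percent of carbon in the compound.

mol C = 13.0 g CO₂ ÷ 44.009 g/mol = 0.2954 mol
mol H = 2 × 7.09 g H₂O ÷ 18.015 g/mol = 0.7871 mol
mass % C = 3.548 g ÷ 4.34 g × 100%

81.8%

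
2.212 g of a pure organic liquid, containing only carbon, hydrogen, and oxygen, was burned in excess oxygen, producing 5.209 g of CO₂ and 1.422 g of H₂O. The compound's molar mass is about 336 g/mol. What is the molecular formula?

C18H24O6

mol C = 5.209 g CO₂ ÷ 44.009 g/mol = 0.11836 mol
mol H = 2 × 1.422 g H₂O ÷ 18.015 g/mol = 0.15787 mol
mass O = 2.212 − (1.4216 + 0.15913) = 0.63122 g → mol O = 0.63122 ÷ 15.999 = 0.039454 mol
Divide by the smallest (0.039454 mol): C 3.000, H 4.001, O 1.000
Empirical formula: C3H4O
Empirical-formula mass = 56.06 g/mol; 336 ÷ 56.06 ≈ 6, so the molecular formula is C18H24O6.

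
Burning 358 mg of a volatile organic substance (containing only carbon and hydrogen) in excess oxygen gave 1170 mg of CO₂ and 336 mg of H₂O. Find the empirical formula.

mol C = 1.17 g CO₂ ÷ 44.009 g/mol = 0.02659 mol
mol H = 2 × 0.336 g H₂O ÷ 18.015 g/mol = 0.03730 mol
Divide by the smallest (0.02659 mol): C 1.000, H 1.403
Multiplying each by 5 gives whole numbers: C 5.00, H 7.02

C5H7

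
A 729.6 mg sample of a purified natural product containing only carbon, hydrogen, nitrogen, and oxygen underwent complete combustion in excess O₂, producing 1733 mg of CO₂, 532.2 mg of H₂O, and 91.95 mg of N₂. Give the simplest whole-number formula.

C6H9NO

mol C = 1.733 g CO₂ ÷ 44.009 g/mol = 0.039378 mol
mol H = 2 × 0.5322 g H₂O ÷ 18.015 g/mol = 0.059084 mol
mol N = 2 × 0.09195 g N₂ ÷ 28.014 g/mol = 0.0065646 mol
mass O = 0.7296 − (0.47297 + 0.059557 + 0.091950) = 0.10512 g → mol O = 0.10512 ÷ 15.999 = 0.0065704 mol
Divide by the smallest (0.0065646 mol): C 5.999, H 9.000, N 1.000, O 1.001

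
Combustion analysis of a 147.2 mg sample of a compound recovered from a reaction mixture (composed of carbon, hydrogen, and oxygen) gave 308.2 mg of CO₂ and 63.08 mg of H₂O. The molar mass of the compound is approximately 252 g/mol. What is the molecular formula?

C12H12O6

mol C = 0.3082 g CO₂ ÷ 44.009 g/mol = 0.0070031 mol
mol H = 2 × 0.06308 g H₂O ÷ 18.015 g/mol = 0.0070031 mol
mass O = 0.1472 − (0.084114 + 0.0070591) = 0.056027 g → mol O = 0.056027 ÷ 15.999 = 0.0035019 mol
Divide by the smallest (0.0035019 mol): C 2.000, H 2.000, O 1.000
Empirical formula: C2H2O
Empirical-formula mass = 42.04 g/mol; 252 ÷ 42.04 ≈ 6, so the molecular formula is C12H12O6.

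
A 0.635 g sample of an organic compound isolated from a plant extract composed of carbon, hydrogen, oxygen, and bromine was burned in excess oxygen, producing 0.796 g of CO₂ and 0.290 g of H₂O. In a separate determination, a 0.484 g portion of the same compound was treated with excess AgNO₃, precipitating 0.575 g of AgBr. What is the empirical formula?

C9H16Br2O2

mol C = 0.796 g CO₂ ÷ 44.009 g/mol = 0.01809 mol
mol H = 2 × 0.290 g H₂O ÷ 18.015 g/mol = 0.03220 mol
From the AgBr data: mol Br per gram of compound = (0.575 ÷ 187.772) ÷ 0.484 = 0.006327 mol/g, so in the 0.635 g combustion sample mol Br = 0.004018 mol
mass O = 0.635 − (0.2172 + 0.03245 + 0.3210) = 0.06428 g → mol O = 0.06428 ÷ 15.999 = 0.004018 mol
Divide by the smallest (0.004018 mol): C 4.502, H 8.014, Br 1.000, O 1.000
Multiplying each by 2 gives whole numbers: C 9.00, H 16.03, Br 2.00, O 2.00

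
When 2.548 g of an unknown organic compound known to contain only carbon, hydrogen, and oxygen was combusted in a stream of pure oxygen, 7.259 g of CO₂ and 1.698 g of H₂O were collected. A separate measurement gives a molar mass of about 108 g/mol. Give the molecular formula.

mol C = 7.259 g CO₂ ÷ 44.009 g/mol = 0.16494 mol
mol H = 2 × 1.698 g H₂O ÷ 18.015 g/mol = 0.18851 mol
mass O = 2.548 − (1.9811 + 0.19002) = 0.37685 g → mol O = 0.37685 ÷ 15.999 = 0.023554 mol
Divide by the smallest (0.023554 mol): C 7.003, H 8.003, O 1.000
Empirical formula: C7H8O
Empirical-formula mass = 108.14 g/mol; 108 ÷ 108.14 ≈ 1, so the molecular formula is C7H8O.

C7H8O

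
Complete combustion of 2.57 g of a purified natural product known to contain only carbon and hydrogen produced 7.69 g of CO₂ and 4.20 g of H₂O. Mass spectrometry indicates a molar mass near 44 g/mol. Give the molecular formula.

C3H8

mol C = 7.69 g CO₂ ÷ 44.009 g/mol = 0.1747 mol
mol H = 2 × 4.20 g H₂O ÷ 18.015 g/mol = 0.4663 mol
Divide by the smallest (0.1747 mol): C 1.000, H 2.668
Multiplying each by 3 gives whole numbers: C 3.00, H 8.01
Empirical formula: C3H8
Empirical-formula mass = 44.10 g/mol; 44 ÷ 44.10 ≈ 1, so the molecular formula is C3H8.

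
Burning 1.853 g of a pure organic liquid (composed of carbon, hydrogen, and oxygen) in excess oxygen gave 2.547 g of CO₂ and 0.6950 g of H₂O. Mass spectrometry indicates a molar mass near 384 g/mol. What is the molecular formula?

C12H16O14

mol C = 2.547 g CO₂ ÷ 44.009 g/mol = 0.057875 mol
mol H = 2 × 0.6950 g H₂O ÷ 18.015 g/mol = 0.077158 mol
mass O = 1.853 − (0.69513 + 0.077775) = 1.0801 g → mol O = 1.0801 ÷ 15.999 = 0.067510 mol
Divide by the smallest (0.057875 mol): C 1.000, H 1.333, O 1.166
Multiplying each by 6 gives whole numbers: C 6.00, H 8.00, O 7.00
Empirical formula: C6H8O7
Empirical-formula mass = 192.12 g/mol; 384 ÷ 192.12 ≈ 2, so the molecular formula is C12H16O14.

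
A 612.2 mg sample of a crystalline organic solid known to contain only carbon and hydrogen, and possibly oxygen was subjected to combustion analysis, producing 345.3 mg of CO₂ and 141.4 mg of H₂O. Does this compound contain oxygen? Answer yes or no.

mol C = 0.3453 g CO₂ ÷ 44.009 g/mol = 0.0078461 mol
mol H = 2 × 0.1414 g H₂O ÷ 18.015 g/mol = 0.015698 mol
C and H account for only 0.11006 g of the 0.6122 g sample; the remaining 0.50214 g must be oxygen.

yes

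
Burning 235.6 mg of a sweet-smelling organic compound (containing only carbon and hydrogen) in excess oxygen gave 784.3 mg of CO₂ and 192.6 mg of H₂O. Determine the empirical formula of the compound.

mol C = 0.7843 g CO₂ ÷ 44.009 g/mol = 0.017821 mol
mol H = 2 × 0.1926 g H₂O ÷ 18.015 g/mol = 0.021382 mol
Divide by the smallest (0.017821 mol): C 1.000, H 1.200
Multiplying each by 5 gives whole numbers: C 5.00, H 6.00

C5H6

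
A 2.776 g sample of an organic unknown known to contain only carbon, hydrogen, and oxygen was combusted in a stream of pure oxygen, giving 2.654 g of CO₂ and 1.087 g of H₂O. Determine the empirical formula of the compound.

mol C = 2.654 g CO₂ ÷ 44.009 g/mol = 0.060306 mol
mol H = 2 × 1.087 g H₂O ÷ 18.015 g/mol = 0.12068 mol
mass O = 2.776 − (0.72433 + 0.12164) = 1.9300 g → mol O = 1.9300 ÷ 15.999 = 0.12063 mol
Divide by the smallest (0.060306 mol): C 1.000, H 2.001, O 2.000

CH2O2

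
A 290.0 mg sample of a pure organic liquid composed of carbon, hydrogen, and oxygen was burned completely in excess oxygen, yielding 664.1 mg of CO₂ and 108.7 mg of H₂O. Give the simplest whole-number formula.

C5H4O2

mol C = 0.6641 g CO₂ ÷ 44.009 g/mol = 0.015090 mol
mol H = 2 × 0.1087 g H₂O ÷ 18.015 g/mol = 0.012068 mol
mass O = 0.2900 − (0.18125 + 0.012164) = 0.096589 g → mol O = 0.096589 ÷ 15.999 = 0.0060372 mol
Divide by the smallest (0.0060372 mol): C 2.500, H 1.999, O 1.000
Multiplying each by 2 gives whole numbers: C 5.00, H 4.00, O 2.00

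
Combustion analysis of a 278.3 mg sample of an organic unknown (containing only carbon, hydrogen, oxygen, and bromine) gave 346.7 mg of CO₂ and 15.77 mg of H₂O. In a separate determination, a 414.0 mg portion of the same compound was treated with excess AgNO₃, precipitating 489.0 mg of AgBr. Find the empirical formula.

mol C = 0.3467 g CO₂ ÷ 44.009 g/mol = 0.0078779 mol
mol H = 2 × 0.01577 g H₂O ÷ 18.015 g/mol = 0.0017508 mol
From the AgBr data: mol Br per gram of compound = (0.4890 ÷ 187.772) ÷ 0.4140 = 0.0062904 mol/g, so in the 0.2783 g combustion sample mol Br = 0.0017506 mol
mass O = 0.2783 − (0.094622 + 0.0017648 + 0.13988) = 0.042032 g → mol O = 0.042032 ÷ 15.999 = 0.0026272 mol
Divide by the smallest (0.0017506 mol): C 4.500, H 1.000, Br 1.000, O 1.501
Multiplying each by 2 gives whole numbers: C 9.00, H 2.00, Br 2.00, O 3.00

C9H2Br2O3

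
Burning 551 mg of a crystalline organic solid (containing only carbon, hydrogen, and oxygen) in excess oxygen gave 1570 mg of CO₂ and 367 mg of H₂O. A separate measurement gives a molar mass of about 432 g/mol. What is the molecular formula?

C28H32O4

mol C = 1.57 g CO₂ ÷ 44.009 g/mol = 0.03567 mol
mol H = 2 × 0.367 g H₂O ÷ 18.015 g/mol = 0.04074 mol
mass O = 0.551 − (0.4285 + 0.04107) = 0.08144 g → mol O = 0.08144 ÷ 15.999 = 0.005091 mol
Divide by the smallest (0.005091 mol): C 7.008, H 8.004, O 1.000
Empirical formula: C7H8O
Empirical-formula mass = 108.14 g/mol; 432 ÷ 108.14 ≈ 4, so the molecular formula is C28H32O4.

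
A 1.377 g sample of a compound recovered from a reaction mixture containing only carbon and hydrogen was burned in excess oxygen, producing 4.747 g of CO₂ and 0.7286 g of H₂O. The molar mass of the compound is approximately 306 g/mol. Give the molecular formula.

C24H18

mol C = 4.747 g CO₂ ÷ 44.009 g/mol = 0.10786 mol
mol H = 2 × 0.7286 g H₂O ÷ 18.015 g/mol = 0.080888 mol
Divide by the smallest (0.080888 mol): C 1.333, H 1.000
Multiplying each by 3 gives whole numbers: C 4.00, H 3.00
Empirical formula: C4H3
Empirical-formula mass = 51.07 g/mol; 306 ÷ 51.07 ≈ 6, so the molecular formula is C24H18.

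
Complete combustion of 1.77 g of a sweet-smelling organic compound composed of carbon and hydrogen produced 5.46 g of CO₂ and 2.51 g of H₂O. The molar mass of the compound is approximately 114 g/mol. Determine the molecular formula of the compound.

mol C = 5.46 g CO₂ ÷ 44.009 g/mol = 0.1241 mol
mol H = 2 × 2.51 g H₂O ÷ 18.015 g/mol = 0.2787 mol
Divide by the smallest (0.1241 mol): C 1.000, H 2.246
Multiplying each by 4 gives whole numbers: C 4.00, H 8.98
Empirical formula: C4H9
Empirical-formula mass = 57.12 g/mol; 114 ÷ 57.12 ≈ 2, so the molecular formula is C8H18.

C8H18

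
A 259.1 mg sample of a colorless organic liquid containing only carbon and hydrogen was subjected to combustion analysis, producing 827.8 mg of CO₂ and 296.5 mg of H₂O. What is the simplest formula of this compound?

C4H7

mol C = 0.8278 g CO₂ ÷ 44.009 g/mol = 0.018810 mol
mol H = 2 × 0.2965 g H₂O ÷ 18.015 g/mol = 0.032917 mol
Divide by the smallest (0.018810 mol): C 1.000, H 1.750
Multiplying each by 4 gives whole numbers: C 4.00, H 7.00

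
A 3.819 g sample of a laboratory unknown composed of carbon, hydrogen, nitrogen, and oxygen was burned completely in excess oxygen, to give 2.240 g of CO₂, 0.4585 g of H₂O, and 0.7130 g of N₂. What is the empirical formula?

CHNO3

mol C = 2.240 g CO₂ ÷ 44.009 g/mol = 0.050899 mol
mol H = 2 × 0.4585 g H₂O ÷ 18.015 g/mol = 0.050902 mol
mol N = 2 × 0.7130 g N₂ ÷ 28.014 g/mol = 0.050903 mol
mass O = 3.819 − (0.61134 + 0.051309 + 0.71300) = 2.4433 g → mol O = 2.4433 ÷ 15.999 = 0.15272 mol
Divide by the smallest (0.050899 mol): C 1.000, H 1.000, N 1.000, O 3.000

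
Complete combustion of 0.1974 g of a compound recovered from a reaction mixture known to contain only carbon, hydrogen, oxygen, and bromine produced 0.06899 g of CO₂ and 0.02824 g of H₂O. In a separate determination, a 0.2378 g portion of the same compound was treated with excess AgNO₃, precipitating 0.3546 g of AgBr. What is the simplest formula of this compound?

CH2BrO2

mol C = 0.06899 g CO₂ ÷ 44.009 g/mol = 0.0015676 mol
mol H = 2 × 0.02824 g H₂O ÷ 18.015 g/mol = 0.0031352 mol
From the AgBr data: mol Br per gram of compound = (0.3546 ÷ 187.772) ÷ 0.2378 = 0.0079414 mol/g, so in the 0.1974 g combustion sample mol Br = 0.0015676 mol
mass O = 0.1974 − (0.018829 + 0.0031602 + 0.12526) = 0.050151 g → mol O = 0.050151 ÷ 15.999 = 0.0031346 mol
Divide by the smallest (0.0015676 mol): C 1.000, H 2.000, Br 1.000, O 2.000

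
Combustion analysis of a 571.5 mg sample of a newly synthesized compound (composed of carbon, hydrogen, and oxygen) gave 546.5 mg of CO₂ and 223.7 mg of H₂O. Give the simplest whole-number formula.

mol C = 0.5465 g CO₂ ÷ 44.009 g/mol = 0.012418 mol
mol H = 2 × 0.2237 g H₂O ÷ 18.015 g/mol = 0.024835 mol
mass O = 0.5715 − (0.14915 + 0.025034) = 0.39731 g → mol O = 0.39731 ÷ 15.999 = 0.024834 mol
Divide by the smallest (0.012418 mol): C 1.000, H 2.000, O 2.000

CH2O2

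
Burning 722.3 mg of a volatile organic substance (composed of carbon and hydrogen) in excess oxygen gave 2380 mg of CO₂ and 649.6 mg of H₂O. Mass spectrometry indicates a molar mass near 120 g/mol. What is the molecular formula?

mol C = 2.380 g CO₂ ÷ 44.009 g/mol = 0.054080 mol
mol H = 2 × 0.6496 g H₂O ÷ 18.015 g/mol = 0.072118 mol
Divide by the smallest (0.054080 mol): C 1.000, H 1.334
Multiplying each by 3 gives whole numbers: C 3.00, H 4.00
Empirical formula: C3H4
Empirical-formula mass = 40.06 g/mol; 120 ÷ 40.06 ≈ 3, so the molecular formula is C9H12.

C9H12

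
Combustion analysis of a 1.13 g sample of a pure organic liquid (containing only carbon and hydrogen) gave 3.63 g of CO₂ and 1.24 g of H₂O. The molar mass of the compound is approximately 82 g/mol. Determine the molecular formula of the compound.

C6H10

mol C = 3.63 g CO₂ ÷ 44.009 g/mol = 0.08248 mol
mol H = 2 × 1.24 g H₂O ÷ 18.015 g/mol = 0.1377 mol
Divide by the smallest (0.08248 mol): C 1.000, H 1.669
Multiplying each by 3 gives whole numbers: C 3.00, H 5.01
Empirical formula: C3H5
Empirical-formula mass = 41.07 g/mol; 82 ÷ 41.07 ≈ 2, so the molecular formula is C6H10.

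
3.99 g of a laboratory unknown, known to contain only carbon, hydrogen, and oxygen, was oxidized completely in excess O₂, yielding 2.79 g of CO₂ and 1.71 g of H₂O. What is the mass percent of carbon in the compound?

mol C = 2.79 g CO₂ ÷ 44.009 g/mol = 0.06340 mol
mol H = 2 × 1.71 g H₂O ÷ 18.015 g/mol = 0.1898 mol
mass O = 3.99 − (0.7615 + 0.1914) = 3.037 g → mol O = 3.037 ÷ 15.999 = 0.1898 mol
mass % C = 0.7615 g ÷ 3.99 g × 100%

19.1%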